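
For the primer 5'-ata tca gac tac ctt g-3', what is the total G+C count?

6

G=2, C=4, T=5, A=5
G+C = 2 + 4 = 6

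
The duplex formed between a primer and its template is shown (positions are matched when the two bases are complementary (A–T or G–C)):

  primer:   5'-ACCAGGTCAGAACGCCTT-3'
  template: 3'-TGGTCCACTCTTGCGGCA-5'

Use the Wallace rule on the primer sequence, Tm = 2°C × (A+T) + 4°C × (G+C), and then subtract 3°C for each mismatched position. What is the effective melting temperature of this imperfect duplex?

Primer base counts: A=5, T=3, G=4, C=6 → A+T=8, G+C=10
Perfect-match Tm = 2(8) + 4(10) = 16 + 40 = 56°C
Mismatches (positions where the bases are not complementary): 2 (at positions 8, 17)
Effective Tm = 56 − 2×3 = 56 − 6 = 50°C

50°C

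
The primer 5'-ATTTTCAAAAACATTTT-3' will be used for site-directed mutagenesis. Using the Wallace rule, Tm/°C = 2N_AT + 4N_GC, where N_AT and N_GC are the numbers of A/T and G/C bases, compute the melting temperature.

38°C

Base counts: G=0, T=8, C=2, A=7
AT pairs contribute 15, GC pairs contribute 2.
Tm = 2×15 + 4×2 = 38°C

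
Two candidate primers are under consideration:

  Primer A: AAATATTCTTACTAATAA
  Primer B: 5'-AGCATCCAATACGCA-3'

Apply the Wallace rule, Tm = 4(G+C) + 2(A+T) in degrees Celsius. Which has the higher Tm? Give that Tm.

Primer B, 44°C

Primer A: A+T=16, G+C=2 → Tm = 2(16)+4(2) = 40°C
Primer B: A+T=8, G+C=7 → Tm = 2(8)+4(7) = 44°C
40°C vs 44°C → primer B is higher.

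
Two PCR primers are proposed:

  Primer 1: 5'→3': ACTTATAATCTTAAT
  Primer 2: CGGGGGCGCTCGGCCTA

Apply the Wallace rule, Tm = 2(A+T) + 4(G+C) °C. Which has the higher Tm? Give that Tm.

Primer 1: A+T=13, G+C=2 → Tm = 2(13)+4(2) = 34°C
Primer 2: A+T=3, G+C=14 → Tm = 2(3)+4(14) = 62°C
34°C vs 62°C → primer 2 is higher.

Primer 2, 62°C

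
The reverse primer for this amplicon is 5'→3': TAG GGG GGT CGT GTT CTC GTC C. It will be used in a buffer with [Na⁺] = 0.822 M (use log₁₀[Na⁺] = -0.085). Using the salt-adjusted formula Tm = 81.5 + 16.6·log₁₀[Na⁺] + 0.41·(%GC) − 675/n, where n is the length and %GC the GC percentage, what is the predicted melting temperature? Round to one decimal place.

Length n = 22. Scanning the sequence gives A=1, G=9, T=7, C=5.
G+C = 14, so %GC = 14/22 × 100 = 63.636%
Salt term: 16.6 × (-0.085) = -1.411
GC term: 0.41 × 63.636 = 26.091; length term: −675/22 = −30.682
Tm = 81.5 + (-1.411) + 26.091 − 30.682 = 75.498 → 75.5°C

75.5°C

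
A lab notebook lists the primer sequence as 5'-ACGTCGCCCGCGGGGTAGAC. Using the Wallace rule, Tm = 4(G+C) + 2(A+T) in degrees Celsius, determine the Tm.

Counting bases: A=3, G=8, C=7, T=2
A+T = 5, G+C = 15
Tm = 4·15 + 2·5 = 60 + 10 = 70°C

70°C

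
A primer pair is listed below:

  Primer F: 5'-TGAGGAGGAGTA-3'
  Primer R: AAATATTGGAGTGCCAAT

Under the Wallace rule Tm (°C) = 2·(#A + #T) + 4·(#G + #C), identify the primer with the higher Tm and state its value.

Primer F: A+T=6, G+C=6 → Tm = 2(6)+4(6) = 36°C
Primer R: A+T=12, G+C=6 → Tm = 2(12)+4(6) = 48°C
36°C vs 48°C → primer R is higher.

Primer R, 48°C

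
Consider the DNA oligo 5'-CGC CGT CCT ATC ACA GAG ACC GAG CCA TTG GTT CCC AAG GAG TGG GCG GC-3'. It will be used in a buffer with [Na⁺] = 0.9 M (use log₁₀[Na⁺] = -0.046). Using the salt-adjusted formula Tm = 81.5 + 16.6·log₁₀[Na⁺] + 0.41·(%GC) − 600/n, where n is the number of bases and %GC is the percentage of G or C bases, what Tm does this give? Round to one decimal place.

95.0°C

Length n = 50. A=10, C=16, T=8, G=16
G+C = 32, so %GC = 32/50 × 100 = 64%
Salt term: 16.6 × (-0.046) = -0.764
GC term: 0.41 × 64 = 26.24; length term: −600/50 = −12
Tm = 81.5 + (-0.764) + 26.24 − 12 = 94.976 → 95.0°C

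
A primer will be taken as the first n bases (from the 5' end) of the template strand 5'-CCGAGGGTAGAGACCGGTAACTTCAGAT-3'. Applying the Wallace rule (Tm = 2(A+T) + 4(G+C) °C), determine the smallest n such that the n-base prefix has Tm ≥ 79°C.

n = 26

First 25 bases: CCGAGGGTAGAGACCGGTAACTTCA → Tm = 78°C (< 79°C)
First 26 bases: CCGAGGGTAGAGACCGGTAACTTCAG → Tm = 82°C (≥ 79°C)
Since every base adds ≥2°C, Tm only increases with n, so the threshold is first crossed at n = 26.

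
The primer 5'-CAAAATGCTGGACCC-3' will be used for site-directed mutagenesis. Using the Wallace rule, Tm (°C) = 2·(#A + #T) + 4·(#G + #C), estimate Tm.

Base counts: A=5, C=5, T=2, G=3
A+T = 7, G+C = 8
Tm = 4·8 + 2·7 = 32 + 14 = 46°C

46°C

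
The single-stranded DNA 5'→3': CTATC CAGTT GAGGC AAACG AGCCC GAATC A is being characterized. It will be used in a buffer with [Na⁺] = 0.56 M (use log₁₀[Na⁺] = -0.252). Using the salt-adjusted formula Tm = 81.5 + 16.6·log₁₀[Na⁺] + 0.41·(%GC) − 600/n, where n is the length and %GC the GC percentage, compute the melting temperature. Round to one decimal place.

79.1°C

Length n = 31. Counting bases: G=7, C=9, T=5, A=10
G+C = 16, so %GC = 16/31 × 100 = 51.613%
Salt term: 16.6 × (-0.252) = -4.183
GC term: 0.41 × 51.613 = 21.161; length term: −600/31 = −19.355
Tm = 81.5 + (-4.183) + 21.161 − 19.355 = 79.123 → 79.1°C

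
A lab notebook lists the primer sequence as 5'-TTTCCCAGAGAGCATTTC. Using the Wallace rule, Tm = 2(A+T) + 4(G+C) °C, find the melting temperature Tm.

52°C

Scanning the sequence gives T=6, A=4, G=3, C=5.
A+T = 10, G+C = 8
Tm = 4·8 + 2·10 = 32 + 20 = 52°C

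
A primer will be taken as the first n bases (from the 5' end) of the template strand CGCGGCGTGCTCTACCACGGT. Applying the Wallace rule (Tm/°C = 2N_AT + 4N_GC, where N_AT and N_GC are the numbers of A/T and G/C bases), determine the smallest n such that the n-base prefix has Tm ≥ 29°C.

n = 8

First 7 bases: CGCGGCG → Tm = 28°C (< 29°C)
First 8 bases: CGCGGCGT → Tm = 30°C (≥ 29°C)
Since every base adds ≥2°C, Tm only increases with n, so the threshold is first crossed at n = 8.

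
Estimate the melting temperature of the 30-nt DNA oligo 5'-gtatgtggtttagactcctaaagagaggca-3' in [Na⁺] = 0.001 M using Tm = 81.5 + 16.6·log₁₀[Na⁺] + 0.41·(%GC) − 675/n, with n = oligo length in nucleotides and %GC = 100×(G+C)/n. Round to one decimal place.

Length n = 30. Base counts: T=8, A=9, G=9, C=4
G+C = 13, so %GC = 13/30 × 100 = 43.333%
Salt term: 16.6 × (-3) = -49.8
GC term: 0.41 × 43.333 = 17.767; length term: −675/30 = −22.5
Tm = 81.5 + (-49.8) + 17.767 − 22.5 = 26.967 → 27.0°C

27.0°C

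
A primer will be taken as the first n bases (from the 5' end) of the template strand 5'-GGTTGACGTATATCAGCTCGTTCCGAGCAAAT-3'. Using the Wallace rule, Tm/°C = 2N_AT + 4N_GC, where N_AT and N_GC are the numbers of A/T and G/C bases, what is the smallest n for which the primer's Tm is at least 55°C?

n = 19

First 18 bases: GGTTGACGTATATCAGCT → Tm = 52°C (< 55°C)
First 19 bases: GGTTGACGTATATCAGCTC → Tm = 56°C (≥ 55°C)
Each additional base adds 2°C (A/T) or 4°C (G/C), so Tm is non-decreasing in n; n = 19 is the first length to reach 55°C.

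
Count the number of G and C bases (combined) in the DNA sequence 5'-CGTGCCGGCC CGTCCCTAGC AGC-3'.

Counting bases: A=2, G=7, C=11, T=3
Total G or C: 7 + 11 = 18

18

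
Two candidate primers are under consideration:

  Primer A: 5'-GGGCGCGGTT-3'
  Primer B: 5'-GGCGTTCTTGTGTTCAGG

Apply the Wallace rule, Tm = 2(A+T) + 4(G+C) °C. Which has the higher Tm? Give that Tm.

Primer B, 56°C

Primer A: A+T=2, G+C=8 → Tm = 2(2)+4(8) = 36°C
Primer B: A+T=8, G+C=10 → Tm = 2(8)+4(10) = 56°C
36°C vs 56°C → primer B is higher.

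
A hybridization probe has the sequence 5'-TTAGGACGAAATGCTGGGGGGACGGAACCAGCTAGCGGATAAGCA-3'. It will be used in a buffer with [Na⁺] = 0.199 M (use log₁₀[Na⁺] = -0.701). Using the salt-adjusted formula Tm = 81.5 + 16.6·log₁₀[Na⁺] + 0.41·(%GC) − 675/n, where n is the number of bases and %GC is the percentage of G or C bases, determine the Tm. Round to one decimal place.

77.6°C

Length n = 45. Base counts: A=14, C=8, G=17, T=6
G+C = 25, so %GC = 25/45 × 100 = 55.556%
Salt term: 16.6 × (-0.701) = -11.637
GC term: 0.41 × 55.556 = 22.778; length term: −675/45 = −15
Tm = 81.5 + (-11.637) + 22.778 − 15 = 77.641 → 77.6°C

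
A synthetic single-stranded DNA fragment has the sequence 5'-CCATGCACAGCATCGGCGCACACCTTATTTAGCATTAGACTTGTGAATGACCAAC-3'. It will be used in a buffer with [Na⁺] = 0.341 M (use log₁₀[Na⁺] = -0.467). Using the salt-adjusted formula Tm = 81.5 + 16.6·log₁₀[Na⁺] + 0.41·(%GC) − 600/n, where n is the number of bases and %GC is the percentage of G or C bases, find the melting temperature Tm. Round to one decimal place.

Length n = 55. Counting bases: C=16, T=13, A=16, G=10
G+C = 26, so %GC = 26/55 × 100 = 47.273%
Salt term: 16.6 × (-0.467) = -7.752
GC term: 0.41 × 47.273 = 19.382; length term: −600/55 = −10.909
Tm = 81.5 + (-7.752) + 19.382 − 10.909 = 82.221 → 82.2°C

82.2°C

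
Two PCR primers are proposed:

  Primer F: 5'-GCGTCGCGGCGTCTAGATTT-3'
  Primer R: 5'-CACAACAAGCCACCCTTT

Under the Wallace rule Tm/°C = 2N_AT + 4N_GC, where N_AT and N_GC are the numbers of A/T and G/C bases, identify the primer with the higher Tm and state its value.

Primer F, 64°C

Primer F: A+T=8, G+C=12 → Tm = 2(8)+4(12) = 64°C
Primer R: A+T=9, G+C=9 → Tm = 2(9)+4(9) = 54°C
64°C vs 54°C → primer F is higher.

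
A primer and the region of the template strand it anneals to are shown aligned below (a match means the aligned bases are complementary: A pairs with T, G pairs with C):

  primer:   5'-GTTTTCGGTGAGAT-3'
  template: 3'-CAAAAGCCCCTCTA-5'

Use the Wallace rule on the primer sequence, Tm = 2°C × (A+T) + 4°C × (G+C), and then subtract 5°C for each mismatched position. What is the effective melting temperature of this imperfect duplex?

Primer base counts: A=2, T=6, G=5, C=1 → A+T=8, G+C=6
Perfect-match Tm = 2(8) + 4(6) = 16 + 24 = 40°C
Mismatches (positions where the bases are not complementary): 1 (at position 9)
Effective Tm = 40 − 1×5 = 40 − 5 = 35°C

35°C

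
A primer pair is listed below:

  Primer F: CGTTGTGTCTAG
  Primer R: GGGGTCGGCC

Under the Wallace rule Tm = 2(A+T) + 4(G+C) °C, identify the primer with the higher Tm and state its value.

Primer F: A+T=6, G+C=6 → Tm = 2(6)+4(6) = 36°C
Primer R: A+T=1, G+C=9 → Tm = 2(1)+4(9) = 38°C
36°C vs 38°C → primer R is higher.

Primer R, 38°C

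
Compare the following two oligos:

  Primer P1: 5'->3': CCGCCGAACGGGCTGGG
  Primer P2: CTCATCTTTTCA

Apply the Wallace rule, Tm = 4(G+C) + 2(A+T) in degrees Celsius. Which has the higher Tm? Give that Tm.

Primer P1, 62°C

Primer P1: A+T=3, G+C=14 → Tm = 2(3)+4(14) = 62°C
Primer P2: A+T=8, G+C=4 → Tm = 2(8)+4(4) = 32°C
62°C vs 32°C → primer P1 is higher.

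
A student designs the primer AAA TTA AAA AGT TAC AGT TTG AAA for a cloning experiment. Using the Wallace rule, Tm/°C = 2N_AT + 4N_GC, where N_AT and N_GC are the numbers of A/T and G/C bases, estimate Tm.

56°C

Counting bases: A=13, T=7, C=1, G=3
So N_AT = 20 and N_GC = 4.
Tm = 4·4 + 2·20 = 16 + 40 = 56°C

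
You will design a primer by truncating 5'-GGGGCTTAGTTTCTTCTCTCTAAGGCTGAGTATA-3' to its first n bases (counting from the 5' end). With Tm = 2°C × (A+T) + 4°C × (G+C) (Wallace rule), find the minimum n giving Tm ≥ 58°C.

First 19 bases: GGGGCTTAGTTTCTTCTCT → Tm = 56°C (< 58°C)
First 20 bases: GGGGCTTAGTTTCTTCTCTC → Tm = 60°C (≥ 58°C)
Since every base adds ≥2°C, Tm only increases with n, so the threshold is first crossed at n = 20.

n = 20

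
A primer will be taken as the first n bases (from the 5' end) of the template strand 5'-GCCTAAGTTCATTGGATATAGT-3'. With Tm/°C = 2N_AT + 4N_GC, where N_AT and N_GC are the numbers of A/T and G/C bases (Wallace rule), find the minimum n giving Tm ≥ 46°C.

n = 16

First 15 bases: GCCTAAGTTCATTGG → Tm = 44°C (< 46°C)
First 16 bases: GCCTAAGTTCATTGGA → Tm = 46°C (≥ 46°C)
Each additional base adds 2°C (A/T) or 4°C (G/C), so Tm is non-decreasing in n; n = 16 is the first length to reach 46°C.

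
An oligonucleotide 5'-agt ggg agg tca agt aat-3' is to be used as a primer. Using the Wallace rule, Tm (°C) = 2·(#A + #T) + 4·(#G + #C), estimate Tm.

T=4, G=7, C=1, A=6
A+T = 10, G+C = 8
Tm = 4·8 + 2·10 = 32 + 20 = 52°C

52°C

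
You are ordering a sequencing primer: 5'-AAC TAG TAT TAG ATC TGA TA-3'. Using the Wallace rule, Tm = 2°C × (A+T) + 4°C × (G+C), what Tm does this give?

50°C

Base counts: A=8, T=7, C=2, G=3
So N_AT = 15 and N_GC = 5.
Tm = 2(15) + 4(5) = 30 + 20 = 50°C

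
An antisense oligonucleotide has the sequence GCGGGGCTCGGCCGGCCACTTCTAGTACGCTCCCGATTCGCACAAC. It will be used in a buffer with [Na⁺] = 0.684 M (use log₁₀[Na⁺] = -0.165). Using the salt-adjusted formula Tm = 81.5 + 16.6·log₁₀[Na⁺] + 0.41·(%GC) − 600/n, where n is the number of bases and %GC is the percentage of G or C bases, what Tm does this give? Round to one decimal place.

Length n = 46. Base counts: G=13, C=18, A=7, T=8
G+C = 31, so %GC = 31/46 × 100 = 67.391%
Salt term: 16.6 × (-0.165) = -2.739
GC term: 0.41 × 67.391 = 27.63; length term: −600/46 = −13.043
Tm = 81.5 + (-2.739) + 27.63 − 13.043 = 93.348 → 93.3°C

93.3°C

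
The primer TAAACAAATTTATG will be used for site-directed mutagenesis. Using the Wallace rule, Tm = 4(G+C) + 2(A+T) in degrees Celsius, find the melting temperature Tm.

32°C

Counting bases: G=1, A=7, T=5, C=1
A+T = 12, G+C = 2
Tm = 2(12) + 4(2) = 24 + 8 = 32°C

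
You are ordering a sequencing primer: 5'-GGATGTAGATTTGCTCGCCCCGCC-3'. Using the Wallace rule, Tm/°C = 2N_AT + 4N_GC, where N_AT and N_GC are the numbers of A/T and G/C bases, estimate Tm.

Base counts: G=7, T=6, A=3, C=8
AT pairs contribute 9, GC pairs contribute 15.
Tm = 2(9) + 4(15) = 18 + 60 = 78°C

78°C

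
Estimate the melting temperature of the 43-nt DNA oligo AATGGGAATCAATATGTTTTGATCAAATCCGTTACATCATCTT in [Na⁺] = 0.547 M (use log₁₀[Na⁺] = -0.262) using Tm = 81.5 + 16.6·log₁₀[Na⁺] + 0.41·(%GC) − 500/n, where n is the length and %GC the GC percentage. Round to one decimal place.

Length n = 43. Counting bases: G=6, A=14, C=7, T=16
G+C = 13, so %GC = 13/43 × 100 = 30.233%
Salt term: 16.6 × (-0.262) = -4.349
GC term: 0.41 × 30.233 = 12.396; length term: −500/43 = −11.628
Tm = 81.5 + (-4.349) + 12.396 − 11.628 = 77.919 → 77.9°C

77.9°C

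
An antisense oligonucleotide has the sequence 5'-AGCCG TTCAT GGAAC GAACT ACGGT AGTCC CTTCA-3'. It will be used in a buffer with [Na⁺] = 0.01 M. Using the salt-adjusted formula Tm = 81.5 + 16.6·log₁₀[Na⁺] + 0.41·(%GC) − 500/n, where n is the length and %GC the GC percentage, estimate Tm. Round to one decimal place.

Length n = 35. C=10, G=8, A=9, T=8
G+C = 18, so %GC = 18/35 × 100 = 51.429%
Salt term: 16.6 × (-2) = -33.2
GC term: 0.41 × 51.429 = 21.086; length term: −500/35 = −14.286
Tm = 81.5 + (-33.2) + 21.086 − 14.286 = 55.1 → 55.1°C

55.1°C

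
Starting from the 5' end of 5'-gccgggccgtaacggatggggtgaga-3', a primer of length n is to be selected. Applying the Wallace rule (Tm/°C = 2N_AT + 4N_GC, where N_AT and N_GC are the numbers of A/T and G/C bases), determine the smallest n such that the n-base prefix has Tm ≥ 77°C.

n = 23

First 22 bases: GCCGGGCCGTAACGGATGGGGT → Tm = 76°C (< 77°C)
First 23 bases: GCCGGGCCGTAACGGATGGGGTG → Tm = 80°C (≥ 77°C)
Since every base adds ≥2°C, Tm only increases with n, so the threshold is first crossed at n = 23.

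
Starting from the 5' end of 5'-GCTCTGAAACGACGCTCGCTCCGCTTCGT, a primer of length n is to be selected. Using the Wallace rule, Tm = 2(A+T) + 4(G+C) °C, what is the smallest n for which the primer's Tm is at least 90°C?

First 27 bases: GCTCTGAAACGACGCTCGCTCCGCTTC → Tm = 88°C (< 90°C)
First 28 bases: GCTCTGAAACGACGCTCGCTCCGCTTCG → Tm = 92°C (≥ 90°C)
Since every base adds ≥2°C, Tm only increases with n, so the threshold is first crossed at n = 28.

n = 28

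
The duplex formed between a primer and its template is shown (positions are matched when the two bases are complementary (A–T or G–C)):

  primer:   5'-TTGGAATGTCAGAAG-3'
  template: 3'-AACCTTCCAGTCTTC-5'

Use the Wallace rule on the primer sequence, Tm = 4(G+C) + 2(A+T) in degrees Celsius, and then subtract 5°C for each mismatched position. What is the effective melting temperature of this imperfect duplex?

Primer base counts: A=5, T=4, G=5, C=1 → A+T=9, G+C=6
Perfect-match Tm = 2(9) + 4(6) = 18 + 24 = 42°C
Mismatches (positions where the bases are not complementary): 1 (at position 7)
Effective Tm = 42 − 1×5 = 42 − 5 = 37°C

37°C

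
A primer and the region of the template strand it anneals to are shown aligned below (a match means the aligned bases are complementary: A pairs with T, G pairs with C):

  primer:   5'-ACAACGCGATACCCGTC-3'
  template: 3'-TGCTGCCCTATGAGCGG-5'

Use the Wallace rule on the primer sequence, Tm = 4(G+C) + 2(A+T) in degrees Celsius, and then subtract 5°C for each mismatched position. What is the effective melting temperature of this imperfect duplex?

34°C

Primer base counts: A=5, T=2, G=3, C=7 → A+T=7, G+C=10
Perfect-match Tm = 2(7) + 4(10) = 14 + 40 = 54°C
Mismatches (positions where the bases are not complementary): 4 (at positions 3, 7, 13, 16)
Effective Tm = 54 − 4×5 = 54 − 20 = 34°C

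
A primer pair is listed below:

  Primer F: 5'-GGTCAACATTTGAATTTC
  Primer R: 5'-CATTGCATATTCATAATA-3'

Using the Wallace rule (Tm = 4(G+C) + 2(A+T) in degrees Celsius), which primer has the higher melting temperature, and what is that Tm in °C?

Primer F: A+T=12, G+C=6 → Tm = 2(12)+4(6) = 48°C
Primer R: A+T=14, G+C=4 → Tm = 2(14)+4(4) = 44°C
48°C vs 44°C → primer F is higher.

Primer F, 48°C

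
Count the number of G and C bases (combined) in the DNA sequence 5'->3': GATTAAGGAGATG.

5

C=0, T=3, A=5, G=5
Total G or C: 5 + 0 = 5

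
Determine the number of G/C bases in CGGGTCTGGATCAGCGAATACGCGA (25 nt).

C=6, T=4, G=9, A=6
Total G or C: 9 + 6 = 15

15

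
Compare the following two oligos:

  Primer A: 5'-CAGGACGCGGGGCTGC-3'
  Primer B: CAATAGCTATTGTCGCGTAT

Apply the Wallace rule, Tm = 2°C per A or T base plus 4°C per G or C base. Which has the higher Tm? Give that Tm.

Primer A, 58°C

Primer A: A+T=3, G+C=13 → Tm = 2(3)+4(13) = 58°C
Primer B: A+T=12, G+C=8 → Tm = 2(12)+4(8) = 56°C
58°C vs 56°C → primer A is higher.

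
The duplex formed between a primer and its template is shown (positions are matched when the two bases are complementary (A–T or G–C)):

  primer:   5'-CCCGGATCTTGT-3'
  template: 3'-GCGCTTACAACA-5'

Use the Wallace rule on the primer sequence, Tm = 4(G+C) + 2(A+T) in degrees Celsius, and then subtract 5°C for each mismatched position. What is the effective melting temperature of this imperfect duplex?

23°C

Primer base counts: A=1, T=4, G=3, C=4 → A+T=5, G+C=7
Perfect-match Tm = 2(5) + 4(7) = 10 + 28 = 38°C
Mismatches (positions where the bases are not complementary): 3 (at positions 2, 5, 8)
Effective Tm = 38 − 3×5 = 38 − 15 = 23°C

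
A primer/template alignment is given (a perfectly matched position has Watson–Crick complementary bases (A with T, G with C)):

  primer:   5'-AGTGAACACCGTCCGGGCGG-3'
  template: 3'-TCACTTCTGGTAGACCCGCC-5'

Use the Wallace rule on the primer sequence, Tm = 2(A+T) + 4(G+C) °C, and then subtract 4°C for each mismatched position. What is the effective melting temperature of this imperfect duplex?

Primer base counts: A=4, T=2, G=8, C=6 → A+T=6, G+C=14
Perfect-match Tm = 2(6) + 4(14) = 12 + 56 = 68°C
Mismatches (positions where the bases are not complementary): 3 (at positions 7, 11, 14)
Effective Tm = 68 − 3×4 = 68 − 12 = 56°C

56°C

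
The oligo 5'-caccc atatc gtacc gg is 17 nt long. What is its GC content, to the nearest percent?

Base counts: T=3, G=3, A=4, C=7
G+C = 3 + 7 = 10 out of 17 bases
%GC = 10/17 × 100 = 58.82% ≈ 59%

59%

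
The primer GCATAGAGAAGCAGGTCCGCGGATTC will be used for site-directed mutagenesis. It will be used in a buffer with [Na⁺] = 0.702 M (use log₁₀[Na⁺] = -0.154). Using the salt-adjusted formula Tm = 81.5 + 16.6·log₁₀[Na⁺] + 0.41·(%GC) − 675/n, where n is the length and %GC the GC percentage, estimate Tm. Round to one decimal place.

76.6°C

Length n = 26. Base counts: T=4, C=6, A=7, G=9
G+C = 15, so %GC = 15/26 × 100 = 57.692%
Salt term: 16.6 × (-0.154) = -2.556
GC term: 0.41 × 57.692 = 23.654; length term: −675/26 = −25.962
Tm = 81.5 + (-2.556) + 23.654 − 25.962 = 76.636 → 76.6°C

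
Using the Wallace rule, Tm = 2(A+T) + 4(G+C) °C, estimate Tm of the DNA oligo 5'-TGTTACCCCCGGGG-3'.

Base counts: A=1, G=5, C=5, T=3
So N_AT = 4 and N_GC = 10.
Tm = 2×4 + 4×10 = 48°C

48°C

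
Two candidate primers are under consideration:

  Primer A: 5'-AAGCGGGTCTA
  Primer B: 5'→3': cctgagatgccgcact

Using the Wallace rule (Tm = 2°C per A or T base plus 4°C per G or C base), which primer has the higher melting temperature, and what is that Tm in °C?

Primer B, 52°C

Primer A: A+T=5, G+C=6 → Tm = 2(5)+4(6) = 34°C
Primer B: A+T=6, G+C=10 → Tm = 2(6)+4(10) = 52°C
34°C vs 52°C → primer B is higher.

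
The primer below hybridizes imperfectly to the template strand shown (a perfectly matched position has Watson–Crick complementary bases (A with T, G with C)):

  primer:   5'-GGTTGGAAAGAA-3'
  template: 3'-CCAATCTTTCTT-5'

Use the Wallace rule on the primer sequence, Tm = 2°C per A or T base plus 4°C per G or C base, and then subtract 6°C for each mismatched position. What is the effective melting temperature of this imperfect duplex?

28°C

Primer base counts: A=5, T=2, G=5, C=0 → A+T=7, G+C=5
Perfect-match Tm = 2(7) + 4(5) = 14 + 20 = 34°C
Mismatches (positions where the bases are not complementary): 1 (at position 5)
Effective Tm = 34 − 1×6 = 34 − 6 = 28°C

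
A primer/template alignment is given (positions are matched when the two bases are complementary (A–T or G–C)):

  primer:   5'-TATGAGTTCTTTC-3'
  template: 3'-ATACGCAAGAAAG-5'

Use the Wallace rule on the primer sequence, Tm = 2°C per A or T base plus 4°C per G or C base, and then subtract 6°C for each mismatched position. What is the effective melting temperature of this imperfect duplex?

Primer base counts: A=2, T=7, G=2, C=2 → A+T=9, G+C=4
Perfect-match Tm = 2(9) + 4(4) = 18 + 16 = 34°C
Mismatches (positions where the bases are not complementary): 1 (at position 5)
Effective Tm = 34 − 1×6 = 34 − 6 = 28°C

28°C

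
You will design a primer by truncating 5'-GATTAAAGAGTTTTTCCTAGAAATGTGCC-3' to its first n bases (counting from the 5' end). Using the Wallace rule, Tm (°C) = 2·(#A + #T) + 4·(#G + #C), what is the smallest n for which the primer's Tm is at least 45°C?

n = 18

First 17 bases: GATTAAAGAGTTTTTCC → Tm = 44°C (< 45°C)
First 18 bases: GATTAAAGAGTTTTTCCT → Tm = 46°C (≥ 45°C)
Since every base adds ≥2°C, Tm only increases with n, so the threshold is first crossed at n = 18.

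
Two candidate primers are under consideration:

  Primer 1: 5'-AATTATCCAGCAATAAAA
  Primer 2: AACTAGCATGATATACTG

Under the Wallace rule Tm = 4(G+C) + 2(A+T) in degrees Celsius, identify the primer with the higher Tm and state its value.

Primer 2, 48°C

Primer 1: A+T=14, G+C=4 → Tm = 2(14)+4(4) = 44°C
Primer 2: A+T=12, G+C=6 → Tm = 2(12)+4(6) = 48°C
44°C vs 48°C → primer 2 is higher.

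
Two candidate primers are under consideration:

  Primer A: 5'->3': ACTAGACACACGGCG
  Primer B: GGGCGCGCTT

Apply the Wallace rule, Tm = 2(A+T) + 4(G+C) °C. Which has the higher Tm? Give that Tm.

Primer A: A+T=6, G+C=9 → Tm = 2(6)+4(9) = 48°C
Primer B: A+T=2, G+C=8 → Tm = 2(2)+4(8) = 36°C
48°C vs 36°C → primer A is higher.

Primer A, 48°C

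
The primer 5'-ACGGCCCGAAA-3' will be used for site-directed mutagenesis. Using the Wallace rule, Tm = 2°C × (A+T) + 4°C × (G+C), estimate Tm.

Counting bases: C=4, A=4, G=3, T=0
So N_AT = 4 and N_GC = 7.
Tm = 2(4) + 4(7) = 8 + 28 = 36°C

36°C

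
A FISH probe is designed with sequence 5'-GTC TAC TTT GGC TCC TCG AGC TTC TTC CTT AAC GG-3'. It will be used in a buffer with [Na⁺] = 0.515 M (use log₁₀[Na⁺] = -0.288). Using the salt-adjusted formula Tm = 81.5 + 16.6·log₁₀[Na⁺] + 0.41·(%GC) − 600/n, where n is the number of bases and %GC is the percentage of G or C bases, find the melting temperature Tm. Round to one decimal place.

80.7°C

Length n = 35. Scanning the sequence gives C=11, G=7, T=13, A=4.
G+C = 18, so %GC = 18/35 × 100 = 51.429%
Salt term: 16.6 × (-0.288) = -4.781
GC term: 0.41 × 51.429 = 21.086; length term: −600/35 = −17.143
Tm = 81.5 + (-4.781) + 21.086 − 17.143 = 80.662 → 80.7°C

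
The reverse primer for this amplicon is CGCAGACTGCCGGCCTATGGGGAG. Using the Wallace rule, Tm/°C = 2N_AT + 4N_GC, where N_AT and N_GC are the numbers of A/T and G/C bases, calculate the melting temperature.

Scanning the sequence gives A=4, C=7, T=3, G=10.
AT pairs contribute 7, GC pairs contribute 17.
Tm = 2×7 + 4×17 = 82°C

82°C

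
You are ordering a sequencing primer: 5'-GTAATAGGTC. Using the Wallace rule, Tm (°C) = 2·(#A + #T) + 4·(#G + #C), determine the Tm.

C=1, A=3, G=3, T=3
AT pairs contribute 6, GC pairs contribute 4.
Tm = 4·4 + 2·6 = 16 + 12 = 28°C

28°C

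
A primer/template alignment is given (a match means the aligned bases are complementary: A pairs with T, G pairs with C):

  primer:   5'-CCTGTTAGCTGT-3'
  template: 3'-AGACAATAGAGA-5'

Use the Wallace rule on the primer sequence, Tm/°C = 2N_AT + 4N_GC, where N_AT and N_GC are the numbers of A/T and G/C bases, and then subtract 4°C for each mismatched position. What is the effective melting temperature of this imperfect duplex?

Primer base counts: A=1, T=5, G=3, C=3 → A+T=6, G+C=6
Perfect-match Tm = 2(6) + 4(6) = 12 + 24 = 36°C
Mismatches (positions where the bases are not complementary): 3 (at positions 1, 8, 11)
Effective Tm = 36 − 3×4 = 36 − 12 = 24°C

24°C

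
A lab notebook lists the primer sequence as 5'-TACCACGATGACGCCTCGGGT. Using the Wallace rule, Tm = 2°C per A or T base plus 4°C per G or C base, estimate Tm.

Scanning the sequence gives A=4, T=4, G=6, C=7.
So N_AT = 8 and N_GC = 13.
Tm = 4·13 + 2·8 = 52 + 16 = 68°C

68°C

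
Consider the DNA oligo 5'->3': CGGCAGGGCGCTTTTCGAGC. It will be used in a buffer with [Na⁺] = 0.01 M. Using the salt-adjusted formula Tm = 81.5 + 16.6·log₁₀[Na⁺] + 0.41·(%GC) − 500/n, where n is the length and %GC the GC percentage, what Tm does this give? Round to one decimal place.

52.0°C

Length n = 20. Base counts: C=6, A=2, G=8, T=4
G+C = 14, so %GC = 14/20 × 100 = 70%
Salt term: 16.6 × (-2) = -33.2
GC term: 0.41 × 70 = 28.7; length term: −500/20 = −25
Tm = 81.5 + (-33.2) + 28.7 − 25 = 52 → 52.0°C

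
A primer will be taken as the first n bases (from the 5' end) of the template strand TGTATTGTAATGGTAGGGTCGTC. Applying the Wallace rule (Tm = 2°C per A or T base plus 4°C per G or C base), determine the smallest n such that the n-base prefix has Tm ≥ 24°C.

First 9 bases: TGTATTGTA → Tm = 22°C (< 24°C)
First 10 bases: TGTATTGTAA → Tm = 24°C (≥ 24°C)
Each additional base adds 2°C (A/T) or 4°C (G/C), so Tm is non-decreasing in n; n = 10 is the first length to reach 24°C.

n = 10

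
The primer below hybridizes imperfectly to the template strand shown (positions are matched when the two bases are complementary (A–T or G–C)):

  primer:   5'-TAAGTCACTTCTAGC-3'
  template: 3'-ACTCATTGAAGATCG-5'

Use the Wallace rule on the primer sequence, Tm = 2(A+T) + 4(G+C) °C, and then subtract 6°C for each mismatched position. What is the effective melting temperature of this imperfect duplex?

Primer base counts: A=4, T=5, G=2, C=4 → A+T=9, G+C=6
Perfect-match Tm = 2(9) + 4(6) = 18 + 24 = 42°C
Mismatches (positions where the bases are not complementary): 2 (at positions 2, 6)
Effective Tm = 42 − 2×6 = 42 − 12 = 30°C

30°C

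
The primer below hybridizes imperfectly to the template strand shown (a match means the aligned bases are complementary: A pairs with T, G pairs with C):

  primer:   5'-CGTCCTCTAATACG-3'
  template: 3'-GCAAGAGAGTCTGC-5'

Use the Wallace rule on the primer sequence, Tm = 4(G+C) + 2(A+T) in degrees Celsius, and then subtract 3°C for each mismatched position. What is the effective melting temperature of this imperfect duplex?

33°C

Primer base counts: A=3, T=4, G=2, C=5 → A+T=7, G+C=7
Perfect-match Tm = 2(7) + 4(7) = 14 + 28 = 42°C
Mismatches (positions where the bases are not complementary): 3 (at positions 4, 9, 11)
Effective Tm = 42 − 3×3 = 42 − 9 = 33°C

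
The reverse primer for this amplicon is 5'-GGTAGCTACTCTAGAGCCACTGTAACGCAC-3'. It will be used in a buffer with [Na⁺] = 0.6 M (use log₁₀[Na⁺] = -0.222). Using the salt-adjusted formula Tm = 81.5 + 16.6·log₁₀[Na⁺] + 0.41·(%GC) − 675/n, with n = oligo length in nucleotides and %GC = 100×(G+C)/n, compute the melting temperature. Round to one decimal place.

77.2°C

Length n = 30. G=7, T=6, C=9, A=8
G+C = 16, so %GC = 16/30 × 100 = 53.333%
Salt term: 16.6 × (-0.222) = -3.685
GC term: 0.41 × 53.333 = 21.867; length term: −675/30 = −22.5
Tm = 81.5 + (-3.685) + 21.867 − 22.5 = 77.182 → 77.2°C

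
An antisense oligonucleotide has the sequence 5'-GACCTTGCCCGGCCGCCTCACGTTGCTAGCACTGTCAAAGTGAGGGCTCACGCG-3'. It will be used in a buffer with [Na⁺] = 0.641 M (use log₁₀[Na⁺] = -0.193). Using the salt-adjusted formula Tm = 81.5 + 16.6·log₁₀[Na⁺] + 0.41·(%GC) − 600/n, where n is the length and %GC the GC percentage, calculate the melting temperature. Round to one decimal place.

Length n = 54. A=9, T=10, G=16, C=19
G+C = 35, so %GC = 35/54 × 100 = 64.815%
Salt term: 16.6 × (-0.193) = -3.204
GC term: 0.41 × 64.815 = 26.574; length term: −600/54 = −11.111
Tm = 81.5 + (-3.204) + 26.574 − 11.111 = 93.759 → 93.8°C

93.8°C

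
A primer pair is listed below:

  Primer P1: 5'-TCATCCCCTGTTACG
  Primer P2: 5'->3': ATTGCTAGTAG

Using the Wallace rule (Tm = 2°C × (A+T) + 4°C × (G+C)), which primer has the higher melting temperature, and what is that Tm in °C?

Primer P1, 46°C

Primer P1: A+T=7, G+C=8 → Tm = 2(7)+4(8) = 46°C
Primer P2: A+T=7, G+C=4 → Tm = 2(7)+4(4) = 30°C
46°C vs 30°C → primer P1 is higher.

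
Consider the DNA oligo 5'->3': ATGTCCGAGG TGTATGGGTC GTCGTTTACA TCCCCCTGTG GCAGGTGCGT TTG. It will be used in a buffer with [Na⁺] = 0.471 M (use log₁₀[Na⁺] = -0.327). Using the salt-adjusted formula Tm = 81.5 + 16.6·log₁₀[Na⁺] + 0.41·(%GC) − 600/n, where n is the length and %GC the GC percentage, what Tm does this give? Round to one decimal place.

Length n = 53. Counting bases: G=18, T=17, A=6, C=12
G+C = 30, so %GC = 30/53 × 100 = 56.604%
Salt term: 16.6 × (-0.327) = -5.428
GC term: 0.41 × 56.604 = 23.208; length term: −600/53 = −11.321
Tm = 81.5 + (-5.428) + 23.208 − 11.321 = 87.959 → 88.0°C

88.0°C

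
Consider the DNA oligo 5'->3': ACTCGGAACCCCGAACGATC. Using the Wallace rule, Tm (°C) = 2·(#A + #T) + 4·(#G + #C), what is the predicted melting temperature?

Scanning the sequence gives T=2, G=4, C=8, A=6.
So N_AT = 8 and N_GC = 12.
Tm = 4·12 + 2·8 = 48 + 16 = 64°C

64°C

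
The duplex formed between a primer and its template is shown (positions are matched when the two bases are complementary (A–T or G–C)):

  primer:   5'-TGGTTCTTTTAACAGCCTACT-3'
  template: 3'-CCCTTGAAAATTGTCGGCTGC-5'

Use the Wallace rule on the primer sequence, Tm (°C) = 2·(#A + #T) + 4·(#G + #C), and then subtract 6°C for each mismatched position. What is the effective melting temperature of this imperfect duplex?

28°C

Primer base counts: A=4, T=9, G=3, C=5 → A+T=13, G+C=8
Perfect-match Tm = 2(13) + 4(8) = 26 + 32 = 58°C
Mismatches (positions where the bases are not complementary): 5 (at positions 1, 4, 5, 18, 21)
Effective Tm = 58 − 5×6 = 58 − 30 = 28°C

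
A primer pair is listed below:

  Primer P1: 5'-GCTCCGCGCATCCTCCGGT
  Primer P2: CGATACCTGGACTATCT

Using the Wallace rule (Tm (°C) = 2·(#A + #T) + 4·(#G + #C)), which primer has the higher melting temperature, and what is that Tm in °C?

Primer P1: A+T=5, G+C=14 → Tm = 2(5)+4(14) = 66°C
Primer P2: A+T=9, G+C=8 → Tm = 2(9)+4(8) = 50°C
66°C vs 50°C → primer P1 is higher.

Primer P1, 66°C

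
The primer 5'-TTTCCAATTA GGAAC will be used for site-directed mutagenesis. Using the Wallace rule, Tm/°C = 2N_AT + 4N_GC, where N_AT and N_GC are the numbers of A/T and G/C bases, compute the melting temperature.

Scanning the sequence gives T=5, G=2, C=3, A=5.
AT pairs contribute 10, GC pairs contribute 5.
Tm = 4·5 + 2·10 = 20 + 20 = 40°C

40°C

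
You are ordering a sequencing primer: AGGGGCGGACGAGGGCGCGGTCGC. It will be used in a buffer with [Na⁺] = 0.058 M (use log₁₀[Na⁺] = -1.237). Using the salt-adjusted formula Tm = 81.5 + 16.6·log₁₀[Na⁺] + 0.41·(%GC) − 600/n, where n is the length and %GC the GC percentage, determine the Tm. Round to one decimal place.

70.1°C

Length n = 24. A=3, C=6, G=14, T=1
G+C = 20, so %GC = 20/24 × 100 = 83.333%
Salt term: 16.6 × (-1.237) = -20.534
GC term: 0.41 × 83.333 = 34.167; length term: −600/24 = −25
Tm = 81.5 + (-20.534) + 34.167 − 25 = 70.133 → 70.1°C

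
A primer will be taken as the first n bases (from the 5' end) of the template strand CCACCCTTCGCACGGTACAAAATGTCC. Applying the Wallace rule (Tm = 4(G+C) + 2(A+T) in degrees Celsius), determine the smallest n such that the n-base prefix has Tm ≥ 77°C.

n = 26

First 25 bases: CCACCCTTCGCACGGTACAAAATGT → Tm = 76°C (< 77°C)
First 26 bases: CCACCCTTCGCACGGTACAAAATGTC → Tm = 80°C (≥ 77°C)
Since every base adds ≥2°C, Tm only increases with n, so the threshold is first crossed at n = 26.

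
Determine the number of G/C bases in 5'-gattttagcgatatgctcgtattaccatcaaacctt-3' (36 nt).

Base counts: G=5, T=13, C=8, A=10
G+C = 5 + 8 = 13

13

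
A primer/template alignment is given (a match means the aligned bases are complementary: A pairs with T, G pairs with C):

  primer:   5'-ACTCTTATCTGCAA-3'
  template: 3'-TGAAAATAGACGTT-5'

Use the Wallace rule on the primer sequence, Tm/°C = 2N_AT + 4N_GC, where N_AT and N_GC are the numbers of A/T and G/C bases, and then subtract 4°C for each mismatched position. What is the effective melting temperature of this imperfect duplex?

Primer base counts: A=4, T=5, G=1, C=4 → A+T=9, G+C=5
Perfect-match Tm = 2(9) + 4(5) = 18 + 20 = 38°C
Mismatches (positions where the bases are not complementary): 1 (at position 4)
Effective Tm = 38 − 1×4 = 38 − 4 = 34°C

34°C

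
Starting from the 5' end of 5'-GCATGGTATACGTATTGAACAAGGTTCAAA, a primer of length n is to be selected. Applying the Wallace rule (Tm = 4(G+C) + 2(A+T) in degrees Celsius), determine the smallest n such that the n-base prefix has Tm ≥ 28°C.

n = 10

First 9 bases: GCATGGTAT → Tm = 26°C (< 28°C)
First 10 bases: GCATGGTATA → Tm = 28°C (≥ 28°C)
Each additional base adds 2°C (A/T) or 4°C (G/C), so Tm is non-decreasing in n; n = 10 is the first length to reach 28°C.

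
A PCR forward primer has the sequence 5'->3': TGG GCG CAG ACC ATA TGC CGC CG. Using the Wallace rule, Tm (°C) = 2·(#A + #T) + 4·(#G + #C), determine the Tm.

Counting bases: C=8, T=3, G=8, A=4
A+T = 7, G+C = 16
Tm = 2×7 + 4×16 = 78°C

78°C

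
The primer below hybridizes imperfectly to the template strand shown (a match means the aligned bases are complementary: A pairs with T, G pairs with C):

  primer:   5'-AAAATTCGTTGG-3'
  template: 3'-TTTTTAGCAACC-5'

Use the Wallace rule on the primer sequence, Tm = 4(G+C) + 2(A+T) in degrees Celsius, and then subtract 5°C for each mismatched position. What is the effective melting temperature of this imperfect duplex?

27°C

Primer base counts: A=4, T=4, G=3, C=1 → A+T=8, G+C=4
Perfect-match Tm = 2(8) + 4(4) = 16 + 16 = 32°C
Mismatches (positions where the bases are not complementary): 1 (at position 5)
Effective Tm = 32 − 1×5 = 32 − 5 = 27°C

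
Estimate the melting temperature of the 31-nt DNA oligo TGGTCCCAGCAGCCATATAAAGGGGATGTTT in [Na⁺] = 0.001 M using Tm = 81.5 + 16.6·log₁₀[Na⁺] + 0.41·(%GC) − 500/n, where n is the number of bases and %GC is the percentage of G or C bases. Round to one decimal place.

Length n = 31. Counting bases: C=6, G=9, A=8, T=8
G+C = 15, so %GC = 15/31 × 100 = 48.387%
Salt term: 16.6 × (-3) = -49.8
GC term: 0.41 × 48.387 = 19.839; length term: −500/31 = −16.129
Tm = 81.5 + (-49.8) + 19.839 − 16.129 = 35.41 → 35.4°C

35.4°C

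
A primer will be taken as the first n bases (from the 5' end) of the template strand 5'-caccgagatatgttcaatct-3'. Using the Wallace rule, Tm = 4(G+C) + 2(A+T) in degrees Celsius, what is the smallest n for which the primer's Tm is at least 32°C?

First 10 bases: CACCGAGATA → Tm = 30°C (< 32°C)
First 11 bases: CACCGAGATAT → Tm = 32°C (≥ 32°C)
Each additional base adds 2°C (A/T) or 4°C (G/C), so Tm is non-decreasing in n; n = 11 is the first length to reach 32°C.

n = 11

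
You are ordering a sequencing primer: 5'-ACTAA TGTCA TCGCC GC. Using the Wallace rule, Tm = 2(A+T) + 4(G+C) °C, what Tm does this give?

52°C

Scanning the sequence gives A=4, G=3, C=6, T=4.
A+T = 8, G+C = 9
Tm = 4·9 + 2·8 = 36 + 16 = 52°C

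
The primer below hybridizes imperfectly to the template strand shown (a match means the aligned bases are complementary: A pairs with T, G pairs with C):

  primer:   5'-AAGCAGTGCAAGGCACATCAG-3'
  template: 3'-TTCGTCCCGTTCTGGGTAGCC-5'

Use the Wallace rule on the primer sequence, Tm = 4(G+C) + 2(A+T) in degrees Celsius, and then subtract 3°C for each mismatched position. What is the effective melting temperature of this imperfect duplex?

52°C

Primer base counts: A=8, T=2, G=6, C=5 → A+T=10, G+C=11
Perfect-match Tm = 2(10) + 4(11) = 20 + 44 = 64°C
Mismatches (positions where the bases are not complementary): 4 (at positions 7, 13, 15, 20)
Effective Tm = 64 − 4×3 = 64 − 12 = 52°C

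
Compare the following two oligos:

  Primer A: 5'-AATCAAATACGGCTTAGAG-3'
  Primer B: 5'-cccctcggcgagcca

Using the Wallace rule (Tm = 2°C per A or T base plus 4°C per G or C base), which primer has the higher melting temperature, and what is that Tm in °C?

Primer B, 54°C

Primer A: A+T=12, G+C=7 → Tm = 2(12)+4(7) = 52°C
Primer B: A+T=3, G+C=12 → Tm = 2(3)+4(12) = 54°C
52°C vs 54°C → primer B is higher.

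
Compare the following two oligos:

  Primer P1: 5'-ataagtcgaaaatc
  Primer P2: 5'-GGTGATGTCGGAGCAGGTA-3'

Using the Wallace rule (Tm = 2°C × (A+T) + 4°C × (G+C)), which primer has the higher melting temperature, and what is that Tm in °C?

Primer P1: A+T=10, G+C=4 → Tm = 2(10)+4(4) = 36°C
Primer P2: A+T=8, G+C=11 → Tm = 2(8)+4(11) = 60°C
36°C vs 60°C → primer P2 is higher.

Primer P2, 60°C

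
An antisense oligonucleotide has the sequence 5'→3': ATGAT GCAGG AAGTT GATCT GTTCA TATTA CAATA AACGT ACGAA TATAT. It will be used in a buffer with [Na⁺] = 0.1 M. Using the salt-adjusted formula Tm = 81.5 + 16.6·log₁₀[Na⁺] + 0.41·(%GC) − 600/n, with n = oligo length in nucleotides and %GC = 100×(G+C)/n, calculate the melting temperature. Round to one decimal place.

Length n = 50. Counting bases: A=19, G=9, C=6, T=16
G+C = 15, so %GC = 15/50 × 100 = 30%
Salt term: 16.6 × (-1) = -16.6
GC term: 0.41 × 30 = 12.3; length term: −600/50 = −12
Tm = 81.5 + (-16.6) + 12.3 − 12 = 65.2 → 65.2°C

65.2°C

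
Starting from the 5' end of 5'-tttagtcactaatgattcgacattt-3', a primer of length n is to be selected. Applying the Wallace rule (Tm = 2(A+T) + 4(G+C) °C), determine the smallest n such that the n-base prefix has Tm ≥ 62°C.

n = 24

First 23 bases: TTTAGTCACTAATGATTCGACAT → Tm = 60°C (< 62°C)
First 24 bases: TTTAGTCACTAATGATTCGACATT → Tm = 62°C (≥ 62°C)
Each additional base adds 2°C (A/T) or 4°C (G/C), so Tm is non-decreasing in n; n = 24 is the first length to reach 62°C.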